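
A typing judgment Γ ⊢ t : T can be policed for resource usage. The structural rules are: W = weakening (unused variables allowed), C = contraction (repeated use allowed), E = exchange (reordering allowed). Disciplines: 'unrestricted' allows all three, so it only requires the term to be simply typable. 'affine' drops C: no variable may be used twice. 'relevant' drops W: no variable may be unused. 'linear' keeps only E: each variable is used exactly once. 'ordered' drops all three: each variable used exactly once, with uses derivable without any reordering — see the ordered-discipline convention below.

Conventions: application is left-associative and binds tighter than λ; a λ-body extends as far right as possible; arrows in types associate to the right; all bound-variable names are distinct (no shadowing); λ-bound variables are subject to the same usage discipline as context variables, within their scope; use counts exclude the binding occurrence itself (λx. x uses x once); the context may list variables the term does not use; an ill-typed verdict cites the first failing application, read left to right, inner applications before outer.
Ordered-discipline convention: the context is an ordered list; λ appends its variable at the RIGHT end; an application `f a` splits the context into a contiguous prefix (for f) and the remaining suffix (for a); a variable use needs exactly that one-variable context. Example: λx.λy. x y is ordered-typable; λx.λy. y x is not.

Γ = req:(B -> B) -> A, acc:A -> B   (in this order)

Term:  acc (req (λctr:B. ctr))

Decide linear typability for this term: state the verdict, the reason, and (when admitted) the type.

yes — each of req, acc, ctr used exactly once; term : B
usage: req=1; acc=1; ctr (bound)=1
use order (left to right): acc, req, ctr
typing: the term checks, with type B
summary: ordered ✗ | linear ✓ | affine ✓ | relevant ✓ | unrestricted ✓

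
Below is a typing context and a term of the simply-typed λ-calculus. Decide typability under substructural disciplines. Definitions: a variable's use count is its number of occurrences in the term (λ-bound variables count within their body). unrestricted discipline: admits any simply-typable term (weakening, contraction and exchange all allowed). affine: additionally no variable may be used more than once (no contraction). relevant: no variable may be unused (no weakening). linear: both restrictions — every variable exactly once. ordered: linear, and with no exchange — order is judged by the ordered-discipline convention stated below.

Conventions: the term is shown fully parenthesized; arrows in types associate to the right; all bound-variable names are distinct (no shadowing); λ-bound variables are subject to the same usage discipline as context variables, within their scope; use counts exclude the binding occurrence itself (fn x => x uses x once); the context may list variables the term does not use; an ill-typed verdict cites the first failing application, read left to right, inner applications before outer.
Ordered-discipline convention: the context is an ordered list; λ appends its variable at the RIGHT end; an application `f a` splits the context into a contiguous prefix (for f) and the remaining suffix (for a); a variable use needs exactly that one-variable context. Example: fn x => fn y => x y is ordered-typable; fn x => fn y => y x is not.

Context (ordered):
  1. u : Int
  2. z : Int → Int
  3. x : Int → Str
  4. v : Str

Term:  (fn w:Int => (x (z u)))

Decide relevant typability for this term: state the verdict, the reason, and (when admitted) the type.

no — v, w left unused
variable uses: u: 1, z: 1, x: 1, v: 0, w (λ-bound): 0
use order (left to right): x, z, u
typing: well-typed — term : Int → Str
summary: ordered ✗ · linear ✗ · affine ✓ · relevant ✗ · unrestricted ✓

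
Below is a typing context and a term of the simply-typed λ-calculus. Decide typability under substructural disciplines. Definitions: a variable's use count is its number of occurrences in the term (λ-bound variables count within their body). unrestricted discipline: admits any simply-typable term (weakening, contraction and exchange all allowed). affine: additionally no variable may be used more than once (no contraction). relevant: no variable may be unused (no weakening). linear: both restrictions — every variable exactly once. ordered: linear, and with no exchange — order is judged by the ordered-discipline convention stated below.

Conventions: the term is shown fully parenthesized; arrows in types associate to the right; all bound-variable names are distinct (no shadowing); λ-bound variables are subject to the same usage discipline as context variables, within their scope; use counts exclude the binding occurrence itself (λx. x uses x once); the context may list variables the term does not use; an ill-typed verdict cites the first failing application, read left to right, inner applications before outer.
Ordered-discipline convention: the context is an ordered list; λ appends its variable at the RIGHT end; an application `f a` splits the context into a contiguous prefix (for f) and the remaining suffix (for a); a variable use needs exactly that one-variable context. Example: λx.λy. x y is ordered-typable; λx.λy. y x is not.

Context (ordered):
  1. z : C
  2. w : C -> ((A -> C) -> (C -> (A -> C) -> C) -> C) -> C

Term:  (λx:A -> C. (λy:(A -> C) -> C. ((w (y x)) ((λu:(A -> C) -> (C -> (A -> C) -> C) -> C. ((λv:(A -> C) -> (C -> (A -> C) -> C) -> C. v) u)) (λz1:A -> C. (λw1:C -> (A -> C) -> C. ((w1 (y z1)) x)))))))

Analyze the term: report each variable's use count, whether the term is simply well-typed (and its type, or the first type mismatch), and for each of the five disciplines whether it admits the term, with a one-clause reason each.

use counts: z: 0, w: 1, x (λ-bound): 2, y (λ-bound): 2, u (λ-bound): 1, v (λ-bound): 1, z1 (λ-bound): 1, w1 (λ-bound): 1
order of uses: w, y, x, v, u, w1, y, z1, x
typing: well-typed at (A -> C) -> ((A -> C) -> C) -> C
ordered ✗ (repeated use of x ×2, y ×2; z never used (weakening))
linear ✗ (repeated use of x ×2, y ×2; z never used (weakening))
affine ✗ (repeated use of x ×2, y ×2)
relevant ✗ (z never used (weakening))
unrestricted ✓ (type-checks ((A -> C) -> ((A -> C) -> C) -> C) and nothing is barred)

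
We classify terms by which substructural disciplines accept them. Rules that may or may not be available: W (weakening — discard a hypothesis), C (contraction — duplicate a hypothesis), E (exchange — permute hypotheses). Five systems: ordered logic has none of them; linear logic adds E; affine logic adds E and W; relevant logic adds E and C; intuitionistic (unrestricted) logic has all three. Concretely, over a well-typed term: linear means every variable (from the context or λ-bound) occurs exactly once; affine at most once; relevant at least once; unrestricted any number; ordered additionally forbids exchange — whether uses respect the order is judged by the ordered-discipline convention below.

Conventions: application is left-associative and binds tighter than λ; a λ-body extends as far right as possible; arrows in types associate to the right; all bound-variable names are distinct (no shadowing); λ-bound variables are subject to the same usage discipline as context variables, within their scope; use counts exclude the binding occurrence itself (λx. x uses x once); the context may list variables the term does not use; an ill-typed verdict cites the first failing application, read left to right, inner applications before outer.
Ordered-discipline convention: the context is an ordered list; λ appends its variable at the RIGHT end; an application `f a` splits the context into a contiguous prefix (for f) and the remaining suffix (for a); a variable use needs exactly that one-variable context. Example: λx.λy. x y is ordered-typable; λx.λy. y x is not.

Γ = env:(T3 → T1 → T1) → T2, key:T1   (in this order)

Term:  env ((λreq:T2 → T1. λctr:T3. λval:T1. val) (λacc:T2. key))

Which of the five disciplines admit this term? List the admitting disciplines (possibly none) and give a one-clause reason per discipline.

admitted by: affine, unrestricted
use counts: env=1; key=1; req (bound)=0; ctr (bound)=0; val (bound)=1; acc (bound)=0
uses in reading order: env, val, key
typing: well-typed — term : T2
ordered: ✗, req, ctr, acc never used (weakening)
linear: ✗, req, ctr, acc never used (weakening)
affine: ✓, at most one use each (env, key, req, ctr, val, acc)
relevant: ✗, req, ctr, acc never used (weakening)
unrestricted: ✓, well-typed at T2; no restrictions here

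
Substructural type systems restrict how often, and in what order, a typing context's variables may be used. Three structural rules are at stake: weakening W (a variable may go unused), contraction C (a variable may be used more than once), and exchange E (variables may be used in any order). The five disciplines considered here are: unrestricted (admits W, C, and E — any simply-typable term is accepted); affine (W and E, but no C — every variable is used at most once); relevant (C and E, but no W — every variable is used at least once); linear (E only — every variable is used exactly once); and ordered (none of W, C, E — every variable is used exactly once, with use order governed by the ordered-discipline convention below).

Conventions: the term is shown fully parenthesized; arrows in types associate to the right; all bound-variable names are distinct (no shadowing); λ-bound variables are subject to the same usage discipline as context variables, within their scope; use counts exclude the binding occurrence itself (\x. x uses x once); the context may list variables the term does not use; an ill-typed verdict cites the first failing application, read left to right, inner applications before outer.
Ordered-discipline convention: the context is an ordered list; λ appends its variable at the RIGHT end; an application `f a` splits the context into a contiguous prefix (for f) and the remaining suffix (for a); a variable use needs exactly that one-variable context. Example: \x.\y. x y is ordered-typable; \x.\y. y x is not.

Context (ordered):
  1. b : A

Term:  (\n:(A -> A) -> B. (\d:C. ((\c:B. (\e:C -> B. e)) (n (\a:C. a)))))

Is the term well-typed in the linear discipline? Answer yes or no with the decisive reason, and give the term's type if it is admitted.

no — the type mismatch rejects it
variable uses: b ×0; n [bound] ×1; d [bound] ×0; c [bound] ×0; e [bound] ×1; a [bound] ×1
left-to-right use order: e, n, a
typing: ill-typed: an argument C -> C mismatches the expected A -> A
across the five disciplines: ordered ✗, linear ✗, affine ✗, relevant ✗, unrestricted ✗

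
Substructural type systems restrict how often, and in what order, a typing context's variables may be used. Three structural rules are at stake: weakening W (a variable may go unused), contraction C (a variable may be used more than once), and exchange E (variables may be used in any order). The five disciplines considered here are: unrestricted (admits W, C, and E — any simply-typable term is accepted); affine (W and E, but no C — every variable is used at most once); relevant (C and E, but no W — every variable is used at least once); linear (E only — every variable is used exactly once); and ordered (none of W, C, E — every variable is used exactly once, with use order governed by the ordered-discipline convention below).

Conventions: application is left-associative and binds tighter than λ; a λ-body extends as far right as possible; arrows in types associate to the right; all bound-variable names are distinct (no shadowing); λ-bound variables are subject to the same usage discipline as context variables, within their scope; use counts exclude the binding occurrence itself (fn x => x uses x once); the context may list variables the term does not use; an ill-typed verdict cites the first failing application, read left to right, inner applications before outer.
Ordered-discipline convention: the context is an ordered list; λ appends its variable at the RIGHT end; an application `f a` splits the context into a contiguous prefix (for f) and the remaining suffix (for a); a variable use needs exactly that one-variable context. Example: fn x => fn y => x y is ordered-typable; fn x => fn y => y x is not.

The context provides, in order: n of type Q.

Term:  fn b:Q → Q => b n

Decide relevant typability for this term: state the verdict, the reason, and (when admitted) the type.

yes — none of n, b goes unused; term : (Q → Q) → Q
use counts: n ×1, b (bound) ×1
use order (left to right): b, n
typing: ✓ — (Q → Q) → Q
across the five disciplines: ordered ✗, linear ✓, affine ✓, relevant ✓, unrestricted ✓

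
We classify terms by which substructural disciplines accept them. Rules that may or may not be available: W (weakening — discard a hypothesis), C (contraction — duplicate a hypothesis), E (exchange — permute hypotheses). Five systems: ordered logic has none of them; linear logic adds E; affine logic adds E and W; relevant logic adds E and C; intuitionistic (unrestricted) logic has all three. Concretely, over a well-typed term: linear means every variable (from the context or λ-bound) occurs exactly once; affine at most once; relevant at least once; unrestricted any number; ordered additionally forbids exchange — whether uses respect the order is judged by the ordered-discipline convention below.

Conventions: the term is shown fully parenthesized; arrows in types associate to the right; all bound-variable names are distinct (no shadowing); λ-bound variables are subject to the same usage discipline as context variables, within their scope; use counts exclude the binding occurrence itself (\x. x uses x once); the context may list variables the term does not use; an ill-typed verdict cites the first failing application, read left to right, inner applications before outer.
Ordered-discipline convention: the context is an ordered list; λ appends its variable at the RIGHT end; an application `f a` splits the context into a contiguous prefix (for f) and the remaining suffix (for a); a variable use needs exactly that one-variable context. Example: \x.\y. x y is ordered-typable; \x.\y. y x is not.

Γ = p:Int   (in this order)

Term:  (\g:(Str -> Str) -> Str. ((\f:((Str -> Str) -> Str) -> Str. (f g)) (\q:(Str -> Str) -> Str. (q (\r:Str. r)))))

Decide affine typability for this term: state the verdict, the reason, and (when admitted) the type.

yes — at most one use each (p, g, f, q, r); term : ((Str -> Str) -> Str) -> Str
use counts: p=0, g (λ-bound)=1, f (λ-bound)=1, q (λ-bound)=1, r (λ-bound)=1
left-to-right use order: f, g, q, r
typing: well-typed at ((Str -> Str) -> Str) -> Str
per-discipline verdicts: ordered ✗, linear ✗, affine ✓, relevant ✗, unrestricted ✓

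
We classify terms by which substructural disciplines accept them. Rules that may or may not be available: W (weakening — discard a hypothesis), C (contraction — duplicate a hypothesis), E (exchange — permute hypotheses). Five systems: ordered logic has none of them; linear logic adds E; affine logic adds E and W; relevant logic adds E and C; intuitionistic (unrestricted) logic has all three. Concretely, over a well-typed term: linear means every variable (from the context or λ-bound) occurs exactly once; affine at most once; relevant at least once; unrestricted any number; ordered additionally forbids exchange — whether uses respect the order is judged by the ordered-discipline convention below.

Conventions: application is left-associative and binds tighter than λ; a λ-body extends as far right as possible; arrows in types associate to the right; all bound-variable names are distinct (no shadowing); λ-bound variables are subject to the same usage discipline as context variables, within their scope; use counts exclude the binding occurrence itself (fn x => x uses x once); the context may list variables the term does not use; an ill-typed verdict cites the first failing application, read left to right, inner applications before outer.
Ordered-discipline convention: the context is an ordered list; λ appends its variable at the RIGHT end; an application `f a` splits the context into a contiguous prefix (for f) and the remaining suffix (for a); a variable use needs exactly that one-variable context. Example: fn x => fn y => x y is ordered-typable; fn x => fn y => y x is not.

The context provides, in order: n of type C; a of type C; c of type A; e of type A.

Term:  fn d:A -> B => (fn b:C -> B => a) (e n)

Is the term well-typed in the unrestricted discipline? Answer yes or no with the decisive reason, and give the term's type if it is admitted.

no — not simply typable
use counts: n: 1×; a: 1×; c: 0×; e: 1×; d (bound): 0×; b (bound): 0×
uses in reading order: a, e, n
typing: ill-typed: non-function type A applied to an argument
summary: ordered ✗ · linear ✗ · affine ✗ · relevant ✗ · unrestricted ✗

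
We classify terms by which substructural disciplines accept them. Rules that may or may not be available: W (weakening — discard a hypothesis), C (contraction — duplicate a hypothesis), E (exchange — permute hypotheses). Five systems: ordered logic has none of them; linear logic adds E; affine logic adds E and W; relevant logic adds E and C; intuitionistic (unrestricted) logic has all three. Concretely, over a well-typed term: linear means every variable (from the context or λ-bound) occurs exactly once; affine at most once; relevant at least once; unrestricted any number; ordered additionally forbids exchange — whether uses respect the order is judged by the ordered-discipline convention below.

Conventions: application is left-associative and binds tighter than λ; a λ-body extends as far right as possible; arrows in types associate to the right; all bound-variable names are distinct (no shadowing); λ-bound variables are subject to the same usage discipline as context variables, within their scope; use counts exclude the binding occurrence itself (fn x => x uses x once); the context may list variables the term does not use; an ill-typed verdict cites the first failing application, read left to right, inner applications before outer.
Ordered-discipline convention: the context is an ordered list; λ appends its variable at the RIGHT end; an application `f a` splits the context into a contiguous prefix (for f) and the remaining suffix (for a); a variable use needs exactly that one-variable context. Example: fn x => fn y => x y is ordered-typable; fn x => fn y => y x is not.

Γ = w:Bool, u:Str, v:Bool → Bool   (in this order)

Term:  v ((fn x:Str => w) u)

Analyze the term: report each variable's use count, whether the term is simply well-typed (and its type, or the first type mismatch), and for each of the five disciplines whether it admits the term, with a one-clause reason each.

usage: w: 1×; u: 1×; v: 1×; x [bound]: 0×
left-to-right use order: v, w, u
typing: the term checks, with type Bool
ordered: ✗, needs weakening: x unused
linear: ✗, needs weakening: x unused
affine: ✓, none of w, u, v, x used more than once
relevant: ✗, needs weakening: x unused
unrestricted: ✓, simply typable at Bool; W, C, E all held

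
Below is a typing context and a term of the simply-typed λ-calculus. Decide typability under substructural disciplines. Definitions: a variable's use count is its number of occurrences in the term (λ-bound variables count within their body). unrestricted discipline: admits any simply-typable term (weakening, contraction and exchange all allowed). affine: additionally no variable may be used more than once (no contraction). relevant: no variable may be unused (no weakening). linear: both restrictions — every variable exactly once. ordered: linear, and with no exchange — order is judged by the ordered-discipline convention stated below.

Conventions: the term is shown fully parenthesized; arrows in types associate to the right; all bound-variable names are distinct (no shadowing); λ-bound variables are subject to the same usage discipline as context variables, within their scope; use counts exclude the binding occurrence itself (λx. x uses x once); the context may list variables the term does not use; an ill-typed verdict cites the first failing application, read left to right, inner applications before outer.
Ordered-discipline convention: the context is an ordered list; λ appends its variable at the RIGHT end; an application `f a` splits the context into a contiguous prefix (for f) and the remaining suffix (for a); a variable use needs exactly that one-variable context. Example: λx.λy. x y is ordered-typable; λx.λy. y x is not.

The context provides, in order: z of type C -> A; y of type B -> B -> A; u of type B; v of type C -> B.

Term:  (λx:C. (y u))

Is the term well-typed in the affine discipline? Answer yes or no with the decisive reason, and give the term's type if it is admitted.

yes — none of z, y, u, v, x used more than once; term : C -> B -> A
use counts: z: 0, y: 1, u: 1, v: 0, x [bound]: 0
order of uses: y, u
typing: ✓ — C -> B -> A
across the five disciplines: ordered ✗, linear ✗, affine ✓, relevant ✗, unrestricted ✓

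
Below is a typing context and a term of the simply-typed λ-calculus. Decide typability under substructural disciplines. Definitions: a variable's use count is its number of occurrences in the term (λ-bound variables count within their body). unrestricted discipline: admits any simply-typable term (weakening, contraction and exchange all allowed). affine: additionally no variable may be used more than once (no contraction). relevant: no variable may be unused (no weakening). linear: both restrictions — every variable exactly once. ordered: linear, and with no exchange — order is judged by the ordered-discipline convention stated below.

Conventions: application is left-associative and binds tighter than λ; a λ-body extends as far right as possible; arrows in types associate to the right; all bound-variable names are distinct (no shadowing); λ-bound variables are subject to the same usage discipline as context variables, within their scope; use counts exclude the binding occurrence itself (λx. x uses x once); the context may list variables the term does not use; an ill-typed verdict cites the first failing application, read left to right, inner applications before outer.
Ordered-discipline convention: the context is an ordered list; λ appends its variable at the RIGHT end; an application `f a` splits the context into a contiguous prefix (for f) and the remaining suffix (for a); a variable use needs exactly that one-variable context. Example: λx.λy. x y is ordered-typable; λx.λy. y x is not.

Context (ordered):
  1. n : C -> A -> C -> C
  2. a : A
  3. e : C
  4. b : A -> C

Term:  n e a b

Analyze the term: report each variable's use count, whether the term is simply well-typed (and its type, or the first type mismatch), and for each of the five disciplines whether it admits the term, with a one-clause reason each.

usage: n ×1; a ×1; e ×1; b ×1
use order (left to right): n, e, a, b
typing: ill-typed: an application expects C but receives A -> C
ordered: ✗, fails simple typing
linear: ✗, a type mismatch blocks all five
affine: ✗, the type mismatch rejects it
relevant: ✗, not simply typable
unrestricted: ✗, fails simple typing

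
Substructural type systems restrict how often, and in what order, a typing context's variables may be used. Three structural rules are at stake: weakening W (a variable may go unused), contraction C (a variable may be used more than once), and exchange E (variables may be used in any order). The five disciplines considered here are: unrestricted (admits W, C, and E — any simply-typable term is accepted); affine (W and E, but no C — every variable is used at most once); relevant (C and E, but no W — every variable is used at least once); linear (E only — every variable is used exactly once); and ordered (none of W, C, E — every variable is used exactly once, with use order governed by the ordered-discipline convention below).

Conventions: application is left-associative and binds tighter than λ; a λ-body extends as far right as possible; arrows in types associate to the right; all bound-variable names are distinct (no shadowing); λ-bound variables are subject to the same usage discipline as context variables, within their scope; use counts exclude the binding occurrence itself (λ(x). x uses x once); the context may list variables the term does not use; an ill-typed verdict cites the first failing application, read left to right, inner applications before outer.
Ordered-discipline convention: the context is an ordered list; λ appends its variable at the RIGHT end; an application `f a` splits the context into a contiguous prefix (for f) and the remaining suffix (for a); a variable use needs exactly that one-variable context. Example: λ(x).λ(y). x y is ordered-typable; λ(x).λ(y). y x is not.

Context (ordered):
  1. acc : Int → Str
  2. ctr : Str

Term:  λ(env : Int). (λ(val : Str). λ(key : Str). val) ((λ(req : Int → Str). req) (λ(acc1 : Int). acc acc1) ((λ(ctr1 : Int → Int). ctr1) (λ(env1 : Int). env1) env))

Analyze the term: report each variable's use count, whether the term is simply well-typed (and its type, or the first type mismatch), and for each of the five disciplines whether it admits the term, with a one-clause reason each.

use counts: acc: 1, ctr: 0, env (λ-bound): 1, val (λ-bound): 1, key (λ-bound): 0, req (λ-bound): 1, acc1 (λ-bound): 1, ctr1 (λ-bound): 1, env1 (λ-bound): 1
left-to-right use order: val, req, acc, acc1, ctr1, env1, env
typing: well-typed — term : Int → Str → Str
ordered ✗ (ctr, key never used (weakening))
linear ✗ (ctr, key never used (weakening))
affine ✓ (acc, ctr, env, val, key, req, acc1, ctr1, env1: no repeats, contraction unneeded)
relevant ✗ (ctr, key never used (weakening))
unrestricted ✓ (typability at Int → Str → Str is all that's needed)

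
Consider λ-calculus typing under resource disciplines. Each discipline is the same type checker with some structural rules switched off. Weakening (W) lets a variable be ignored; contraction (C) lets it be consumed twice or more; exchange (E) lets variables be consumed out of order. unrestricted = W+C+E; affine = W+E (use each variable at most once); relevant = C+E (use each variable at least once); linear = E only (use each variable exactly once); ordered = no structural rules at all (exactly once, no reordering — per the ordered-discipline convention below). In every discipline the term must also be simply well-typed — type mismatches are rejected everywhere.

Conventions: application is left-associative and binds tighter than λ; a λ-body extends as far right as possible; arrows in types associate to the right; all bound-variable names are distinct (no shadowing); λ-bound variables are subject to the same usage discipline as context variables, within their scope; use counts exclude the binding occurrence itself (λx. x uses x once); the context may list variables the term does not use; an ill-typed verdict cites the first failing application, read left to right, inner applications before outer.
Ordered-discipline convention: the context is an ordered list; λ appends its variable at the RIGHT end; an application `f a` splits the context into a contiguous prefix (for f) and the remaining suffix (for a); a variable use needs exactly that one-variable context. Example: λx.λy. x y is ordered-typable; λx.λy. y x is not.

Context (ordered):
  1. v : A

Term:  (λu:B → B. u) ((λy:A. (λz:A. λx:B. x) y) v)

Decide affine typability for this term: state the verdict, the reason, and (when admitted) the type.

yes — none of v, u, y, z, x used more than once; term : B → B
counts: v ×1, u [bound] ×1, y [bound] ×1, z [bound] ×0, x [bound] ×1
left-to-right use order: u, x, y, v
typing: ✓ — B → B
all disciplines: ordered ✗, linear ✗, affine ✓, relevant ✗, unrestricted ✓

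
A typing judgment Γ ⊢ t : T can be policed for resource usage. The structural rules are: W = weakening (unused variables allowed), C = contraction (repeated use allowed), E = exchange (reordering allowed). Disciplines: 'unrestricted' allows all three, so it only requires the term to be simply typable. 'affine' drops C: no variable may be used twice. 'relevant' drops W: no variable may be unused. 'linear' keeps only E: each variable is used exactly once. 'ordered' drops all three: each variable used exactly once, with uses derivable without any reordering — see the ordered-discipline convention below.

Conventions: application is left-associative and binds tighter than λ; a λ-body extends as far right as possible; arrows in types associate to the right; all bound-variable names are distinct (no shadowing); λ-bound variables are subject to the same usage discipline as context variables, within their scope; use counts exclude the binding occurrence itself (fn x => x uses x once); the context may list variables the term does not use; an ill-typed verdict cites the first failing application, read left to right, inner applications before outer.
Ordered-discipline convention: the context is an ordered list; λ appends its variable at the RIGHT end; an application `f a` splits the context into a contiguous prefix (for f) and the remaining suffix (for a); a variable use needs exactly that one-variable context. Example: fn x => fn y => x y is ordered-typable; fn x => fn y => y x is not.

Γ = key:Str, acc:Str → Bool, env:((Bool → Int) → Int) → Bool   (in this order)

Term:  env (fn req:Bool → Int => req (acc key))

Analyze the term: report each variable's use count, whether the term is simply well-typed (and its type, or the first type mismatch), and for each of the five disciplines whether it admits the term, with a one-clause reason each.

usage: key=1; acc=1; env=1; req [bound]=1
left-to-right use order: env, req, acc, key
typing: well-typed — term : Bool
ordered ✗ (needs exchange: uses follow env, req, acc, key)
linear ✓ (key, acc, env, req: one use apiece)
affine ✓ (none of key, acc, env, req used more than once)
relevant ✓ (none of key, acc, env, req goes unused)
unrestricted ✓ (typability at Bool is all that's needed)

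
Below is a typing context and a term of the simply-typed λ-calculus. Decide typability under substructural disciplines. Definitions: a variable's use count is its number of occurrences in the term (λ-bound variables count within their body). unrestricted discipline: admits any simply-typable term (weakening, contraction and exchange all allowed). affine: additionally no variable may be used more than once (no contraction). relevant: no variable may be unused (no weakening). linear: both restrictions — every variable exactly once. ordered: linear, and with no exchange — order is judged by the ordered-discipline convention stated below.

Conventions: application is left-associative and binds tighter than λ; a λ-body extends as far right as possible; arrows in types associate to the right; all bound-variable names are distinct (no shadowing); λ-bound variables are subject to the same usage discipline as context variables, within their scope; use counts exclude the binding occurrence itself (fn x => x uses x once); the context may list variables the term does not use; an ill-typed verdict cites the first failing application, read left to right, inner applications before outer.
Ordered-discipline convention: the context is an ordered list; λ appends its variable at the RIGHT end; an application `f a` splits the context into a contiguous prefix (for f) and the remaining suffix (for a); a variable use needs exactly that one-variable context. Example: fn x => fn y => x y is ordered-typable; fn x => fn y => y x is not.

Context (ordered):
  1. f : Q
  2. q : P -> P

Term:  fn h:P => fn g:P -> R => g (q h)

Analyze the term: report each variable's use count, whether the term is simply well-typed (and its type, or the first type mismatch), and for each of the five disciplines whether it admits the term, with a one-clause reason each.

variable uses: f: 0×, q: 1×, h (bound): 1×, g (bound): 1×
left-to-right use order: g, q, h
typing: ✓ — P -> (P -> R) -> R
ordered: ✗, needs weakening: f unused
linear: ✗, needs weakening: f unused
affine: ✓, no duplicate uses among f, q, h, g
relevant: ✗, needs weakening: f unused
unrestricted: ✓, well-typed at P -> (P -> R) -> R; no restrictions here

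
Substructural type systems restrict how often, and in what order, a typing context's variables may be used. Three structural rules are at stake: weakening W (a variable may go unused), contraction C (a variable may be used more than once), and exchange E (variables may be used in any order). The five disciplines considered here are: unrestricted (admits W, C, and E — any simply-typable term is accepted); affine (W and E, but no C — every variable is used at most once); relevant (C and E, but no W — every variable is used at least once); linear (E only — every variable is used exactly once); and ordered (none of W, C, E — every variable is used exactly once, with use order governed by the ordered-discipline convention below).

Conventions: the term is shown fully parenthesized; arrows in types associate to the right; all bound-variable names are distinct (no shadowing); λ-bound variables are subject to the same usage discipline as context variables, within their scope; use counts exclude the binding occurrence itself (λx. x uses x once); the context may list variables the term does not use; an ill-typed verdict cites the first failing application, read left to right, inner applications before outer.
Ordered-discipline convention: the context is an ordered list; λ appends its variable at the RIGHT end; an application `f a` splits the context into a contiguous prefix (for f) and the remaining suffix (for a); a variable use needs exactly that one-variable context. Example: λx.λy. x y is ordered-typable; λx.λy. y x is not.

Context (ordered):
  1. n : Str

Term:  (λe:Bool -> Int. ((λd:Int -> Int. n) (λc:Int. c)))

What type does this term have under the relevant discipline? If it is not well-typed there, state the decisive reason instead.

not well-typed under relevant — e, d left unused
variable uses: n=1, e (bound)=0, d (bound)=0, c (bound)=1
order of uses: n, c
typing: the term checks, with type (Bool -> Int) -> Str
summary: ordered ✗; linear ✗; affine ✓; relevant ✗; unrestricted ✓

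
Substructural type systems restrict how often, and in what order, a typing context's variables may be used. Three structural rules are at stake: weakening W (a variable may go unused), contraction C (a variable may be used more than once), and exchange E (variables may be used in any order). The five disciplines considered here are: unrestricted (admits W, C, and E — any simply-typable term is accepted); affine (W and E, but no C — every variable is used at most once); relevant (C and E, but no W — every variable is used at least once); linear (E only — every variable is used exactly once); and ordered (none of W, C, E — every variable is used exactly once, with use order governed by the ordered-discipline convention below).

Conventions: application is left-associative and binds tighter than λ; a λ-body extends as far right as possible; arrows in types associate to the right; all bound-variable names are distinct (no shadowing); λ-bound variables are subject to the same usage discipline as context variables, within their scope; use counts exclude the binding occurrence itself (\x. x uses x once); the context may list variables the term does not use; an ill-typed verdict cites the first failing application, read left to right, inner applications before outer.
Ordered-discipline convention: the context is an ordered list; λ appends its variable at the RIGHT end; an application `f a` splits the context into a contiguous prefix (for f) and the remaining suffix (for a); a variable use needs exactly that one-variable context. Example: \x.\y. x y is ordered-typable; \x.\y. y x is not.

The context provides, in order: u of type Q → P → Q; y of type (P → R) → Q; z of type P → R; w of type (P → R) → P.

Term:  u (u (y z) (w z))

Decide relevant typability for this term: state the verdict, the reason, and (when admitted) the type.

yes — none of u, y, z, w goes unused; term : P → Q
usage: u=2, y=1, z=2, w=1
order of uses: u, u, y, z, w, z
typing: well-typed at P → Q
summary: ordered ✗, linear ✗, affine ✗, relevant ✓, unrestricted ✓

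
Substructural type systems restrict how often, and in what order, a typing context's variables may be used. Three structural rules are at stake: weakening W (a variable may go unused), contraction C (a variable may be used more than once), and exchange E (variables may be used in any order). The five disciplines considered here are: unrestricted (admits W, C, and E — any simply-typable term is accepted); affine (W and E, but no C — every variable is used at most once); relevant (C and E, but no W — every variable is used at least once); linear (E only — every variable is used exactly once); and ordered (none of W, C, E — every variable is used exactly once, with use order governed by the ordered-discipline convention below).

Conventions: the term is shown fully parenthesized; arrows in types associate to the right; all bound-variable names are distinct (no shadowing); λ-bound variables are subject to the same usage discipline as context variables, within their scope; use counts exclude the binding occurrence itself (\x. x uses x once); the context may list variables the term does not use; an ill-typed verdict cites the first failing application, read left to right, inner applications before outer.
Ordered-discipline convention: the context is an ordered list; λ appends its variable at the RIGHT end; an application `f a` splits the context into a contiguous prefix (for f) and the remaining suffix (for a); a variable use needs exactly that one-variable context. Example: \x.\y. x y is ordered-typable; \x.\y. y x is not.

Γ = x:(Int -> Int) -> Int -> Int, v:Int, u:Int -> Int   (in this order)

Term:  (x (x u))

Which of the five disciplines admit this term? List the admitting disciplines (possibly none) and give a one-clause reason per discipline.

accepted by: unrestricted
variable uses: x: 2×, v: 0×, u: 1×
use order (left to right): x, x, u
typing: the term checks, with type Int -> Int
ordered: ✗ — x ×2 used more than once (contraction); unused: v — weakening required
linear: ✗ — x ×2 used more than once (contraction); unused: v — weakening required
affine: ✗ — x ×2 used more than once (contraction)
relevant: ✗ — unused: v — weakening required
unrestricted: ✓ — type-checks (Int -> Int) and nothing is barred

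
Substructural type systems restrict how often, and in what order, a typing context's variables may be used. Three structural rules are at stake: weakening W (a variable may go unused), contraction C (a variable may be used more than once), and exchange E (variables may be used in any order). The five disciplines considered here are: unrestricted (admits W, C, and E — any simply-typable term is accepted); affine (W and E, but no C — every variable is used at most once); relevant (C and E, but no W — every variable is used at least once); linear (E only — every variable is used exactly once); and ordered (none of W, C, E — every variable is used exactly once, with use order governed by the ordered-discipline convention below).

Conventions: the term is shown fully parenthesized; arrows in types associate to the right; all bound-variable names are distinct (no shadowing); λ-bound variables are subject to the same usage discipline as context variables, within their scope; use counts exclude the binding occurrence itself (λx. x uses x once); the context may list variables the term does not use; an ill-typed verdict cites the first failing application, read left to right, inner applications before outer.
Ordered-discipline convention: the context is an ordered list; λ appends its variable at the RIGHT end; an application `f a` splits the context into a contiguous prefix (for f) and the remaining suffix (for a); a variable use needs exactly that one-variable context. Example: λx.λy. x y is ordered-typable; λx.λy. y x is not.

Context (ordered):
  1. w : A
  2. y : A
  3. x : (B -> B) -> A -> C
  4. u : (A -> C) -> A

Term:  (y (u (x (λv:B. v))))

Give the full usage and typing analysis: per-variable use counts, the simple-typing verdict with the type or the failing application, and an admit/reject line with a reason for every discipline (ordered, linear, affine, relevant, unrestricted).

usage: w: 0×; y: 1×; x: 1×; u: 1×; v [bound]: 1×
use order (left to right): y, u, x, v
typing: ill-typed: non-function type A applied to an argument
ordered: ✗, fails simple typing
linear: ✗, a type mismatch blocks all five
affine: ✗, the type mismatch rejects it
relevant: ✗, not simply typable
unrestricted: ✗, fails simple typing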